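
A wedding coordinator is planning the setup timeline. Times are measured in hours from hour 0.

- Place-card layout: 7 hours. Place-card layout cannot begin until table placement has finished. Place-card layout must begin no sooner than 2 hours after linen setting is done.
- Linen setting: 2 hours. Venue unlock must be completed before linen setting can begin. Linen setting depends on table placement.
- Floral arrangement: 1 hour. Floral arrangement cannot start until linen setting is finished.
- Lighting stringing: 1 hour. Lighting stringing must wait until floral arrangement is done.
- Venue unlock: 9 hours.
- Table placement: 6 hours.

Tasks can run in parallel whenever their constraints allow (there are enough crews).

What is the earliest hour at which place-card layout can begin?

13

Table placement can start immediately at hour 0; it finishes at hour 6.
Nothing blocks venue unlock, so it runs from hour 0 to hour 9.
Linen setting needs all of venue unlock (finishes hour 9); table placement (finishes hour 6). That puts its earliest start at hour 9; it finishes at 9 + 2 = hour 11.
Place-card layout waits on table placement (finishes hour 6); linen setting (finishes hour 11, plus 2-hour gap → hour 13). The latest of these is hour 13, which is the earliest place-card layout can start.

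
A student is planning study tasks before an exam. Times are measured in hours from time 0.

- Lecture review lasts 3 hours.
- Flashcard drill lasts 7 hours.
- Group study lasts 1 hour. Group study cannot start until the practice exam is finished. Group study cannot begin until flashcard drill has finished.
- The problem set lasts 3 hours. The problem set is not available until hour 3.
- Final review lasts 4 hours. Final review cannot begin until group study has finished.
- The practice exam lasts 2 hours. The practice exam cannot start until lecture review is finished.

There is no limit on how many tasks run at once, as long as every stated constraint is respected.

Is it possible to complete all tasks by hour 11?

No

Flashcard drill can start immediately at hour 0; it finishes at hour 7.
After its own release at hour 3, the problem set can start at hour 3 and finishes at hour 6.
Lecture review can start immediately at hour 0; it finishes at hour 3.
After lecture review (finishes hour 3), the practice exam can start at hour 3 and finishes at hour 5.
Group study has to wait for the practice exam (finishes hour 5); flashcard drill (finishes hour 7). The latest of these is hour 7, so group study runs hour 7 to 7 + 1 = hour 8.
Final review waits on group study (finishes hour 8), so it starts at hour 8 and finishes at 8 + 4 = hour 12.
The earliest everything can be done is hour 12, which is after the deadline of 11, so it is not possible.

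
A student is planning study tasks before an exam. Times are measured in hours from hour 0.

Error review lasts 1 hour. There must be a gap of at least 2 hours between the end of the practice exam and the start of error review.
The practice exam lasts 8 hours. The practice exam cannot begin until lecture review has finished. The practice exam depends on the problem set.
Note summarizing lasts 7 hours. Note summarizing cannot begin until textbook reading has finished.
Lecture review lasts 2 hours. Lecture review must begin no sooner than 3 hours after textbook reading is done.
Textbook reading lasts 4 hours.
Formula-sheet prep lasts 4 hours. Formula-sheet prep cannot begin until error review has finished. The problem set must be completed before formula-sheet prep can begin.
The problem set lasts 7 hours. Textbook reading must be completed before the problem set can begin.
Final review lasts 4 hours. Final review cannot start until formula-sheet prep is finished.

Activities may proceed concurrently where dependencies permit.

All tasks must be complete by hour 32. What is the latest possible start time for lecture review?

11

Final review must finish by hour 32; it takes 4 hours, so it must start by 32 − 4 = hour 28.
Formula-sheet prep has to be done before final review (must start by hour 28). That means finishing by hour 28, i.e. starting by 28 − 4 = hour 24.
Error review has to be done before formula-sheet prep (must start by hour 24). That means finishing by hour 24, i.e. starting by 24 − 1 = hour 23.
The practice exam feeds into error review (must start by hour 23, minus 2-hour gap → hour 21); so the practice exam must finish by hour 21 and therefore start by hour 13.
Lecture review must finish before the practice exam (must start by hour 13). With a 2-hour duration, lecture review must start by 13 − 2 = hour 11.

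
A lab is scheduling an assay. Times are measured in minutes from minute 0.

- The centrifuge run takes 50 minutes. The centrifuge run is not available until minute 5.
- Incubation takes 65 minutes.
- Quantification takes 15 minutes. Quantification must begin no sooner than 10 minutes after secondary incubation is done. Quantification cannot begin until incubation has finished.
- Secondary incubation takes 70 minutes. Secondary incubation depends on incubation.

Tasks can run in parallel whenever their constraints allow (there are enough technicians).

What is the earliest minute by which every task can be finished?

The centrifuge run waits on its own release at minute 5, so it starts at minute 5 and finishes at 5 + 50 = minute 55.
Nothing blocks incubation, so it runs from minute 0 to minute 65.
After incubation (finishes minute 65), secondary incubation can start at minute 65 and finishes at minute 135.
Quantification needs all of secondary incubation (finishes minute 135, plus 10-minute gap → minute 145); incubation (finishes minute 65). That puts its earliest start at minute 145; it finishes at 145 + 15 = minute 160.
All tasks are finished once the last one completes. Finish times: Incubation at 65, The centrifuge run at 55, Secondary incubation at 135, Quantification at 160. The latest is minute 160.

160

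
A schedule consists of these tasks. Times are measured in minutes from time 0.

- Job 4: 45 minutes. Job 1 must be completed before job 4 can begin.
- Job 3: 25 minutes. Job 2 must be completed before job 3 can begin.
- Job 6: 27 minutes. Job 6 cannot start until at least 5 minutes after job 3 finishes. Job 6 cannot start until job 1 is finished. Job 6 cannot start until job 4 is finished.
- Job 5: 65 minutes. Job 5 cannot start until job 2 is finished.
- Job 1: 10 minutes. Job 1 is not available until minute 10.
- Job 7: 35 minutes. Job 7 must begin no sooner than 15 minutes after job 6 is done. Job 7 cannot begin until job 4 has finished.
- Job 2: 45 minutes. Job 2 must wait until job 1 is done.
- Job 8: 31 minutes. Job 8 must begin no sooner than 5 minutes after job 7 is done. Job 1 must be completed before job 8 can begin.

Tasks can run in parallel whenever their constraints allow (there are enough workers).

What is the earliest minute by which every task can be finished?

Job 1 cannot begin until its own release at minute 10. It runs from minute 10 to 10 + 10 = minute 20.
Job 4 waits on job 1 (finishes minute 20), so it starts at minute 20 and finishes at 20 + 45 = minute 65.
Job 2 cannot begin until job 1 (finishes minute 20). It runs from minute 20 to 20 + 45 = minute 65.
After job 2 (finishes minute 65), job 5 can start at minute 65 and finishes at minute 130.
Job 3 cannot begin until job 2 (finishes minute 65). It runs from minute 65 to 65 + 25 = minute 90.
Job 6 needs all of job 3 (finishes minute 90, plus 5-minute gap → minute 95); job 1 (finishes minute 20); job 4 (finishes minute 65). That puts its earliest start at minute 95; it finishes at 95 + 27 = minute 122.
Job 7 cannot start until job 6 (finishes minute 122, plus 15-minute gap → minute 137); job 4 (finishes minute 65). The controlling bound is minute 137, so job 7 finishes at 137 + 35 = minute 172.
Job 8 needs all of job 7 (finishes minute 172, plus 5-minute gap → minute 177); job 1 (finishes minute 20). That puts its earliest start at minute 177; it finishes at 177 + 31 = minute 208.
All tasks are finished once the last one completes. Finish times: Job 1 at 20, Job 2 at 65, Job 3 at 90, Job 4 at 65, Job 5 at 130, Job 6 at 122, Job 7 at 172, Job 8 at 208. The latest is minute 208.

208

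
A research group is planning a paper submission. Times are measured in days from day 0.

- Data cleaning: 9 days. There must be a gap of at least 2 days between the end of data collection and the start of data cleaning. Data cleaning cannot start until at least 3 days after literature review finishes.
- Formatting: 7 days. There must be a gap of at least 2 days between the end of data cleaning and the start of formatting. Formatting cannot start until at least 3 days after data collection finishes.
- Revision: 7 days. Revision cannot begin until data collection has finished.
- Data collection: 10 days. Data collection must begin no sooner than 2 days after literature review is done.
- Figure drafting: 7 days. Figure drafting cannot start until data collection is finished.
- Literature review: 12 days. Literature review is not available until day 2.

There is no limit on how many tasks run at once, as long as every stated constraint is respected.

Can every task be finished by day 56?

Yes

Literature review cannot begin until its own release at day 2. It runs from day 2 to 2 + 12 = day 14.
After literature review (finishes day 14, plus 2-day gap → day 16), data collection can start at day 16 and finishes at day 26.
Revision waits on data collection (finishes day 26), so it starts at day 26 and finishes at 26 + 7 = day 33.
After data collection (finishes day 26), figure drafting can start at day 26 and finishes at day 33.
For data cleaning: data collection (finishes day 26, plus 2-day gap → day 28); literature review (finishes day 14, plus 3-day gap → day 17). Taking the maximum gives a start of day 28, and it finishes at 28 + 9 = day 37.
Formatting cannot start until data cleaning (finishes day 37, plus 2-day gap → day 39); data collection (finishes day 26, plus 3-day gap → day 29). The controlling bound is day 39, so formatting finishes at 39 + 7 = day 46.
Every task is finished by day 46, which is no later than the deadline of 56, so the schedule is feasible.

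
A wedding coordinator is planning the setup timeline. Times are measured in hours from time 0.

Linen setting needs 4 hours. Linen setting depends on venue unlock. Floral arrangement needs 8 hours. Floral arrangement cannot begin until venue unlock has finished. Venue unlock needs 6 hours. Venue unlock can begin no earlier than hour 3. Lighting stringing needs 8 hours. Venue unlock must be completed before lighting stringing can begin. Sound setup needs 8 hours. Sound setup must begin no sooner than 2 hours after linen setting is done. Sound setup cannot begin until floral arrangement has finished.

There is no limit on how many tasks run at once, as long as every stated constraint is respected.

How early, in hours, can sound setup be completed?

After its own release at hour 3, venue unlock can start at hour 3 and finishes at hour 9.
Floral arrangement waits on venue unlock (finishes hour 9), so it starts at hour 9 and finishes at 9 + 8 = hour 17.
Linen setting waits on venue unlock (finishes hour 9), so it starts at hour 9 and finishes at 9 + 4 = hour 13.
Sound setup cannot start until linen setting (finishes hour 13, plus 2-hour gap → hour 15); floral arrangement (finishes hour 17). The controlling bound is hour 17, so sound setup finishes at 17 + 8 = hour 25.

25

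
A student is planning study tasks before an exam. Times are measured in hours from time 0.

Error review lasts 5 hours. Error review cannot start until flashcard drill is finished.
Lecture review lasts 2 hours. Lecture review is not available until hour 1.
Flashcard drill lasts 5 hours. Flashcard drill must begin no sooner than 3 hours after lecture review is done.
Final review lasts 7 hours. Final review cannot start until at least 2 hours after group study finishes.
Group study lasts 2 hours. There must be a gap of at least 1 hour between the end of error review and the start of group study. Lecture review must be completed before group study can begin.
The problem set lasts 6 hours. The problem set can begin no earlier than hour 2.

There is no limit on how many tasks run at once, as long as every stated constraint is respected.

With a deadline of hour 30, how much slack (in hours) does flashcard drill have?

2

Lecture review waits on its own release at hour 1, so it starts at hour 1 and finishes at 1 + 2 = hour 3.
Flashcard drill cannot begin until lecture review (finishes hour 3, plus 3-hour gap → hour 6). It runs from hour 6 to 6 + 5 = hour 11.

Working backward from the deadline:
Nothing follows final review; the deadline of hour 30 is its only limit. It must start by 30 − 7 = hour 23.
Group study must finish before final review (must start by hour 23, minus 2-hour gap → hour 21). With a 2-hour duration, group study must start by 21 − 2 = hour 19.
Error review has to be done before group study (must start by hour 19, minus 1-hour gap → hour 18). That means finishing by hour 18, i.e. starting by 18 − 5 = hour 13.
Flashcard drill has to be done before error review (must start by hour 13). That means finishing by hour 13, i.e. starting by 13 − 5 = hour 8.
So flashcard drill can start as early as hour 6 and as late as hour 8, giving 8 − 6 = 2 hours of slack.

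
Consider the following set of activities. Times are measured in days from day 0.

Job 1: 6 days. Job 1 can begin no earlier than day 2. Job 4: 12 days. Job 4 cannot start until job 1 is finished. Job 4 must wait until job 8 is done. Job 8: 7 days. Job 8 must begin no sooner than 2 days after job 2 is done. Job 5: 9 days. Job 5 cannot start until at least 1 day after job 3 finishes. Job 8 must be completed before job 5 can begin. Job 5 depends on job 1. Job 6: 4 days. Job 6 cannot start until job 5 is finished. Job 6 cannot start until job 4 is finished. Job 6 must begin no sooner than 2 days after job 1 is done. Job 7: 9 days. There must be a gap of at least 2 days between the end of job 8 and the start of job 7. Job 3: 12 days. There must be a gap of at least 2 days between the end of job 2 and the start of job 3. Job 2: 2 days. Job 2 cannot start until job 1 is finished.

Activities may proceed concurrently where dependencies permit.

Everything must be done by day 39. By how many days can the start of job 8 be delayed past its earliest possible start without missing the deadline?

4

Job 1 waits on its own release at day 2, so it starts at day 2 and finishes at 2 + 6 = day 8.
Job 2 waits on job 1 (finishes day 8), so it starts at day 8 and finishes at 8 + 2 = day 10.
Job 8 waits on job 2 (finishes day 10, plus 2-day gap → day 12), so it starts at day 12 and finishes at 12 + 7 = day 19.

Working backward from the deadline:
Job 6 has no dependents, so it just needs to finish by day 39. Starting by 39 − 4 = day 35 achieves that.
Job 5 must finish before job 6 (must start by day 35). With a 9-day duration, job 5 must start by 35 − 9 = day 26.
Job 4 must finish before job 6 (must start by day 35). With a 12-day duration, job 4 must start by 35 − 12 = day 23.
Job 7 must finish by day 39; it takes 9 days, so it must start by 39 − 9 = day 30.
Job 8 must finish in time for job 4 (must start by day 23); job 5 (must start by day 26); job 7 (must start by day 30, minus 2-day gap → day 28). The tightest is day 23, so job 8 must start by 23 − 7 = day 16.
So job 8 can start as early as day 12 and as late as day 16, giving 16 − 12 = 4 days of slack.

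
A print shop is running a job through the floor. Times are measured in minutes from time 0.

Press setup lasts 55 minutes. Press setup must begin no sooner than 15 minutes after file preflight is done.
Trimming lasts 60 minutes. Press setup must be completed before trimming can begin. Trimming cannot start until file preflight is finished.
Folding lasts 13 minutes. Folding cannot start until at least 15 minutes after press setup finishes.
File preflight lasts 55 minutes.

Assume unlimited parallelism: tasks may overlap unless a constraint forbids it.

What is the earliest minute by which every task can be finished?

File preflight has no prerequisites, so it starts at minute 0 and finishes at minute 55.
Press setup waits on file preflight (finishes minute 55, plus 15-minute gap → minute 70), so it starts at minute 70 and finishes at 70 + 55 = minute 125.
Folding cannot begin until press setup (finishes minute 125, plus 15-minute gap → minute 140). It runs from minute 140 to 140 + 13 = minute 153.
Trimming has to wait for press setup (finishes minute 125); file preflight (finishes minute 55). The latest of these is minute 125, so trimming runs minute 125 to 125 + 60 = minute 185.
All tasks are finished once the last one completes. Finish times: File preflight at 55, Press setup at 125, Trimming at 185, Folding at 153. The latest is minute 185.

185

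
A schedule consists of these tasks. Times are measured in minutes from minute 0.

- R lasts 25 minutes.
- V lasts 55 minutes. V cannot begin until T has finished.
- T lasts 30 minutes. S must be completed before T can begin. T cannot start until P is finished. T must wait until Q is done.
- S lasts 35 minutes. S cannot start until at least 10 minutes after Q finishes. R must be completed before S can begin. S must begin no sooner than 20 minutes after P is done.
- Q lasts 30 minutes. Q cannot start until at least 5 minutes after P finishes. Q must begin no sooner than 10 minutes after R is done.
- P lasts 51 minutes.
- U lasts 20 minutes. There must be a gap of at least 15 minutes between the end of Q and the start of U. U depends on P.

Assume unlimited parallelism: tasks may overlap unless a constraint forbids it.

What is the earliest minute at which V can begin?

R can start immediately at minute 0; it finishes at minute 25.
Nothing blocks P, so it runs from minute 0 to minute 51.
Q cannot start until P (finishes minute 51, plus 5-minute gap → minute 56); R (finishes minute 25, plus 10-minute gap → minute 35). The controlling bound is minute 56, so Q finishes at 56 + 30 = minute 86.
S has to wait for Q (finishes minute 86, plus 10-minute gap → minute 96); R (finishes minute 25); P (finishes minute 51, plus 20-minute gap → minute 71). The latest of these is minute 96, so S runs minute 96 to 96 + 35 = minute 131.
For T: S (finishes minute 131); P (finishes minute 51); Q (finishes minute 86). Taking the maximum gives a start of minute 131, and it finishes at 131 + 30 = minute 161.
V waits on T (finishes minute 161), so the earliest it can start is minute 161.

161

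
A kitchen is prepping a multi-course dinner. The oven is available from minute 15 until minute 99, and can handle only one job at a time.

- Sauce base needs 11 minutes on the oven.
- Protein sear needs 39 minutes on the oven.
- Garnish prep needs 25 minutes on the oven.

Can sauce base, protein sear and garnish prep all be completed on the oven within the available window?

The oven window is 99 − 15 = 84 minutes.
Running back to back, the jobs need 11 + 39 + 25 = 75 minutes on the oven.
Since 75 ≤ 84, they fit within the window.

Yes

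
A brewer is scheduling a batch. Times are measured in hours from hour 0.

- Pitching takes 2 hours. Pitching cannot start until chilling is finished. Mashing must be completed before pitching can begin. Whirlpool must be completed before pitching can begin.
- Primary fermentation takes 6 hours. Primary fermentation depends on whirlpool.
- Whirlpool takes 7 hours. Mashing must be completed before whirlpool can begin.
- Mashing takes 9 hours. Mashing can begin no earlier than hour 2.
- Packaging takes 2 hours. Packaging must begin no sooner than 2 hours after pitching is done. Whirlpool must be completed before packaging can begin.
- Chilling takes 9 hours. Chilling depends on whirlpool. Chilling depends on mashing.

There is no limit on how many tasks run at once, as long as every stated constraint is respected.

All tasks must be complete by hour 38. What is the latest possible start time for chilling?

Packaging has no dependents, so it just needs to finish by hour 38. Starting by 38 − 2 = hour 36 achieves that.
Since packaging (must start by hour 36, minus 2-hour gap → hour 34) depends on it, pitching must finish by hour 34. Backing off its 2-hour duration gives a latest start of hour 32.
Chilling must finish before pitching (must start by hour 32). With a 9-hour duration, chilling must start by 32 − 9 = hour 23.

23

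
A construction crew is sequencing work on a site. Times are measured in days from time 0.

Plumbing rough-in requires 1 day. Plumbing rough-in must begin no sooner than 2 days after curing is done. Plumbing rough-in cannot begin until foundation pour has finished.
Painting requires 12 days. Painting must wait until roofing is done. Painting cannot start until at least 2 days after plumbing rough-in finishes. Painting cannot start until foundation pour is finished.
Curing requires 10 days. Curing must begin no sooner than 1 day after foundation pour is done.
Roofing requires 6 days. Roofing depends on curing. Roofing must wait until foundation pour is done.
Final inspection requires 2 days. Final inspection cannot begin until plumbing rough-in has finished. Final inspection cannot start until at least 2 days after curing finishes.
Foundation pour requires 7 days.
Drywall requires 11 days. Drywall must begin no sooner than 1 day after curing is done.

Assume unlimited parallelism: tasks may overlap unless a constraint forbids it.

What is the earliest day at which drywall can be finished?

30

Foundation pour can start immediately at day 0; it finishes at day 7.
Curing waits on foundation pour (finishes day 7, plus 1-day gap → day 8), so it starts at day 8 and finishes at 8 + 10 = day 18.
After curing (finishes day 18, plus 1-day gap → day 19), drywall can start at day 19 and finishes at day 30.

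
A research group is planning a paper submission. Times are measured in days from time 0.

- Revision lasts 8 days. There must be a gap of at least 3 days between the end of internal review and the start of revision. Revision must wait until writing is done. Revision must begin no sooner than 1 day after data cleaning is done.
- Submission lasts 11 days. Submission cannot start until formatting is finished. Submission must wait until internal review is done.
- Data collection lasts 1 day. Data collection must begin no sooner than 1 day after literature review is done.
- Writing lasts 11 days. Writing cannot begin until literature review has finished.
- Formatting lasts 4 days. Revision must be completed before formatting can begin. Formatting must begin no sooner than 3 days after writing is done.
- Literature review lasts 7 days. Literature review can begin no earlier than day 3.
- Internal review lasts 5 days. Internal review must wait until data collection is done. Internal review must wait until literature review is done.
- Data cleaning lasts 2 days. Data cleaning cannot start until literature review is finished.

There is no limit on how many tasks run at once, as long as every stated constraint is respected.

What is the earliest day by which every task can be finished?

Literature review cannot begin until its own release at day 3. It runs from day 3 to 3 + 7 = day 10.
After literature review (finishes day 10), writing can start at day 10 and finishes at day 21.
After literature review (finishes day 10), data cleaning can start at day 10 and finishes at day 12.
Data collection cannot begin until literature review (finishes day 10, plus 1-day gap → day 11). It runs from day 11 to 11 + 1 = day 12.
For internal review: data collection (finishes day 12); literature review (finishes day 10). Taking the maximum gives a start of day 12, and it finishes at 12 + 5 = day 17.
Revision cannot start until internal review (finishes day 17, plus 3-day gap → day 20); writing (finishes day 21); data cleaning (finishes day 12, plus 1-day gap → day 13). The controlling bound is day 21, so revision finishes at 21 + 8 = day 29.
Formatting needs all of revision (finishes day 29); writing (finishes day 21, plus 3-day gap → day 24). That puts its earliest start at day 29; it finishes at 29 + 4 = day 33.
Submission cannot start until formatting (finishes day 33); internal review (finishes day 17). The controlling bound is day 33, so submission finishes at 33 + 11 = day 44.
All tasks are finished once the last one completes. Finish times: Literature review at 10, Data collection at 12, Data cleaning at 12, Writing at 21, Internal review at 17, Revision at 29, Formatting at 33, Submission at 44. The latest is day 44.

44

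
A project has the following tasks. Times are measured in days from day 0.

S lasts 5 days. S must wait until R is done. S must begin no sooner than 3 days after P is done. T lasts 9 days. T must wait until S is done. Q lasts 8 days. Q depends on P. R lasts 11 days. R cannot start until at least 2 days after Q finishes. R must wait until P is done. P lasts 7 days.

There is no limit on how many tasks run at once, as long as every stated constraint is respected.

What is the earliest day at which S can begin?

28

P can start immediately at day 0; it finishes at day 7.
After P (finishes day 7), Q can start at day 7 and finishes at day 15.
For R: Q (finishes day 15, plus 2-day gap → day 17); P (finishes day 7). Taking the maximum gives a start of day 17, and it finishes at 17 + 11 = day 28.
S waits on R (finishes day 28); P (finishes day 7, plus 3-day gap → day 10). The latest of these is day 28, which is the earliest S can start.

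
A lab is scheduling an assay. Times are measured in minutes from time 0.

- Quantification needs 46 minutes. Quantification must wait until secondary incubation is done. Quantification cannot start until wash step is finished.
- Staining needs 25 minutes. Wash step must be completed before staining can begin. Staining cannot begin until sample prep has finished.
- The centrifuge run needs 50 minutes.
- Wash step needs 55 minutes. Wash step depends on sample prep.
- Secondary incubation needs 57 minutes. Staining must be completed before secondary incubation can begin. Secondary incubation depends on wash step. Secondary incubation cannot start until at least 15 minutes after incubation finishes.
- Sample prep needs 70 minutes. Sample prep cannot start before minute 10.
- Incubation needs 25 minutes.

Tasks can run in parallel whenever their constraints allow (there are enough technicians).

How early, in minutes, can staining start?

135

After its own release at minute 10, sample prep can start at minute 10 and finishes at minute 80.
Wash step waits on sample prep (finishes minute 80), so it starts at minute 80 and finishes at 80 + 55 = minute 135.
Staining waits on wash step (finishes minute 135); sample prep (finishes minute 80). The latest of these is minute 135, which is the earliest staining can start.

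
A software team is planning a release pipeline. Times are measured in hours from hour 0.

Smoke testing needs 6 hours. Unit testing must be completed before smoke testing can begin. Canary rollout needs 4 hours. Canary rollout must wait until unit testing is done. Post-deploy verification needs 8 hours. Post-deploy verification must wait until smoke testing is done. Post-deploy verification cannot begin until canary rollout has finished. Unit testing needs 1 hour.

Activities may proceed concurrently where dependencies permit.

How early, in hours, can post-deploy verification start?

7

Unit testing can start immediately at hour 0; it finishes at hour 1.
After unit testing (finishes hour 1), canary rollout can start at hour 1 and finishes at hour 5.
Smoke testing cannot begin until unit testing (finishes hour 1). It runs from hour 1 to 1 + 6 = hour 7.
Post-deploy verification waits on smoke testing (finishes hour 7); canary rollout (finishes hour 5). The latest of these is hour 7, which is the earliest post-deploy verification can start.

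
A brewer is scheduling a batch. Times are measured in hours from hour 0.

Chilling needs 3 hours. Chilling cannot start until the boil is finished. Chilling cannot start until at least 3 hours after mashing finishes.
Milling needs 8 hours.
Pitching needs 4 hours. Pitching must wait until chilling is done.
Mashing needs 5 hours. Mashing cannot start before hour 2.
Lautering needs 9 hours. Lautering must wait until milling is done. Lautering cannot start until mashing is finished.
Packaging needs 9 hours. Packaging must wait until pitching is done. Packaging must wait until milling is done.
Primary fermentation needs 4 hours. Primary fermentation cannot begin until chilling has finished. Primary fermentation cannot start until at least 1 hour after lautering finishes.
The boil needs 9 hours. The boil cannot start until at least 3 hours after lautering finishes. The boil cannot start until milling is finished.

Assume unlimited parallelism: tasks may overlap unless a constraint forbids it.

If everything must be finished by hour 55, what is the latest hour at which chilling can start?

To finish by hour 55, packaging (duration 9) must start no later than hour 46.
Pitching has to be done before packaging (must start by hour 46). That means finishing by hour 46, i.e. starting by 46 − 4 = hour 42.
Primary fermentation must finish by hour 55; it takes 4 hours, so it must start by 55 − 4 = hour 51.
Chilling must finish in time for pitching (must start by hour 42); primary fermentation (must start by hour 51). The tightest is hour 42, so chilling must start by 42 − 3 = hour 39.

39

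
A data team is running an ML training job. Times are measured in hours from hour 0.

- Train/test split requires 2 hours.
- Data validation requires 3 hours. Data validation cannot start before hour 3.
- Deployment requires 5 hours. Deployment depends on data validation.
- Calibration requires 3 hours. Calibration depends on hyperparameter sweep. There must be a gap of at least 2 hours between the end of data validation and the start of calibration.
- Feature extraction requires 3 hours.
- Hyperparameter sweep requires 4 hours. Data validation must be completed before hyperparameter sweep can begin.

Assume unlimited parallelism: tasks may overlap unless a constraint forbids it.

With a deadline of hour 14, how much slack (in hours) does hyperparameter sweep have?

1

Data validation cannot begin until its own release at hour 3. It runs from hour 3 to 3 + 3 = hour 6.
Hyperparameter sweep waits on data validation (finishes hour 6), so it starts at hour 6 and finishes at 6 + 4 = hour 10.

Working backward from the deadline:
To finish by hour 14, calibration (duration 3) must start no later than hour 11.
Hyperparameter sweep feeds into calibration (must start by hour 11); so hyperparameter sweep must finish by hour 11 and therefore start by hour 7.
So hyperparameter sweep can start as early as hour 6 and as late as hour 7, giving 7 − 6 = 1 hour of slack.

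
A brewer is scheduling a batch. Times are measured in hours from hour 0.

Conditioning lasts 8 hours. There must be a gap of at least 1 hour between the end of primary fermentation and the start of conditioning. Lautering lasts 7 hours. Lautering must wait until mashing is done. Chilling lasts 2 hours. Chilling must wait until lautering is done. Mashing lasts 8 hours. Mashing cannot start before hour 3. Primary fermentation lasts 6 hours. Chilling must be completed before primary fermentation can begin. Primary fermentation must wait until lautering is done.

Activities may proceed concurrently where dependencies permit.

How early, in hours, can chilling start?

Mashing cannot begin until its own release at hour 3. It runs from hour 3 to 3 + 8 = hour 11.
Lautering cannot begin until mashing (finishes hour 11). It runs from hour 11 to 11 + 7 = hour 18.
Chilling waits on lautering (finishes hour 18), so the earliest it can start is hour 18.

18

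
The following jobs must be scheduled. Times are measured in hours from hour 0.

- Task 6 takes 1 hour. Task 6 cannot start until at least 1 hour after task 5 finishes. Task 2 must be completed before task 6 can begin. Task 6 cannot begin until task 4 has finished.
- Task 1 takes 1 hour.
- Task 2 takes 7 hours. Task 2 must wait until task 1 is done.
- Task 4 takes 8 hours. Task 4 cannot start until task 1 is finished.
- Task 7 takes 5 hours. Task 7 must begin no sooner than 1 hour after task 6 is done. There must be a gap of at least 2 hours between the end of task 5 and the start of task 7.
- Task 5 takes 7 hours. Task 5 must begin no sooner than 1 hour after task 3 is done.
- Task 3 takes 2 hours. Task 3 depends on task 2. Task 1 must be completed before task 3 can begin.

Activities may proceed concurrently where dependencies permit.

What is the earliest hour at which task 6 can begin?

19

Task 1 has no prerequisites, so it starts at hour 0 and finishes at hour 1.
Task 4 waits on task 1 (finishes hour 1), so it starts at hour 1 and finishes at 1 + 8 = hour 9.
Task 2 cannot begin until task 1 (finishes hour 1). It runs from hour 1 to 1 + 7 = hour 8.
Task 3 needs all of task 2 (finishes hour 8); task 1 (finishes hour 1). That puts its earliest start at hour 8; it finishes at 8 + 2 = hour 10.
After task 3 (finishes hour 10, plus 1-hour gap → hour 11), task 5 can start at hour 11 and finishes at hour 18.
Task 6 waits on task 5 (finishes hour 18, plus 1-hour gap → hour 19); task 2 (finishes hour 8); task 4 (finishes hour 9). The latest of these is hour 19, which is the earliest task 6 can start.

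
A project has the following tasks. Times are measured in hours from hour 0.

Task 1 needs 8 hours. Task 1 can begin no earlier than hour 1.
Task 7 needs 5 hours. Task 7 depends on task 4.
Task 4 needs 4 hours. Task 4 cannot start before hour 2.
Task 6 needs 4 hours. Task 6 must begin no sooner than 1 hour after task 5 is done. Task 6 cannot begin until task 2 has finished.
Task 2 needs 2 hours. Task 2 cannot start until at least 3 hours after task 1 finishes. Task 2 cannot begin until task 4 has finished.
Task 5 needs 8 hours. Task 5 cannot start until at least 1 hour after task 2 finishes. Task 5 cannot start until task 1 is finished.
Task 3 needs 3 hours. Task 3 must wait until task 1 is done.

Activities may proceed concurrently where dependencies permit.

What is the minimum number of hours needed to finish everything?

28

Task 4 cannot begin until its own release at hour 2. It runs from hour 2 to 2 + 4 = hour 6.
Task 7 cannot begin until task 4 (finishes hour 6). It runs from hour 6 to 6 + 5 = hour 11.
After its own release at hour 1, task 1 can start at hour 1 and finishes at hour 9.
Task 3 waits on task 1 (finishes hour 9), so it starts at hour 9 and finishes at 9 + 3 = hour 12.
Task 2 has to wait for task 1 (finishes hour 9, plus 3-hour gap → hour 12); task 4 (finishes hour 6). The latest of these is hour 12, so task 2 runs hour 12 to 12 + 2 = hour 14.
Task 5 needs all of task 2 (finishes hour 14, plus 1-hour gap → hour 15); task 1 (finishes hour 9). That puts its earliest start at hour 15; it finishes at 15 + 8 = hour 23.
Task 6 cannot start until task 5 (finishes hour 23, plus 1-hour gap → hour 24); task 2 (finishes hour 14). The controlling bound is hour 24, so task 6 finishes at 24 + 4 = hour 28.
All tasks are finished once the last one completes. Finish times: Task 1 at 9, Task 2 at 14, Task 3 at 12, Task 4 at 6, Task 5 at 23, Task 6 at 28, Task 7 at 11. The latest is hour 28.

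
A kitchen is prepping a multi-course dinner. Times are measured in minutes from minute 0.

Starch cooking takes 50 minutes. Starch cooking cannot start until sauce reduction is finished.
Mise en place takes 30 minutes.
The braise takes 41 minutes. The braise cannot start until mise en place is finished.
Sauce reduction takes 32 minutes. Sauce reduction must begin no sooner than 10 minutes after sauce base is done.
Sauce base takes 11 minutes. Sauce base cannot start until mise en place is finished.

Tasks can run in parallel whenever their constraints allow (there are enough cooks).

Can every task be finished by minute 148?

Yes

Nothing blocks mise en place, so it runs from minute 0 to minute 30.
The braise cannot begin until mise en place (finishes minute 30). It runs from minute 30 to 30 + 41 = minute 71.
Sauce base cannot begin until mise en place (finishes minute 30). It runs from minute 30 to 30 + 11 = minute 41.
Sauce reduction cannot begin until sauce base (finishes minute 41, plus 10-minute gap → minute 51). It runs from minute 51 to 51 + 32 = minute 83.
Starch cooking waits on sauce reduction (finishes minute 83), so it starts at minute 83 and finishes at 83 + 50 = minute 133.
Every task is finished by minute 133, which is no later than the deadline of 148, so the schedule is feasible.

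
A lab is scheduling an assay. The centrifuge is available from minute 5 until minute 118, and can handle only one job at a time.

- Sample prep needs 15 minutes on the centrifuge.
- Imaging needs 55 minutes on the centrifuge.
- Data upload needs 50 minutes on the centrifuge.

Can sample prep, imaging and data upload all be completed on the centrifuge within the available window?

No

The centrifuge window is 118 − 5 = 113 minutes.
Running back to back, the jobs need 15 + 55 + 50 = 120 minutes on the centrifuge.
Since 120 > 113, they cannot all fit.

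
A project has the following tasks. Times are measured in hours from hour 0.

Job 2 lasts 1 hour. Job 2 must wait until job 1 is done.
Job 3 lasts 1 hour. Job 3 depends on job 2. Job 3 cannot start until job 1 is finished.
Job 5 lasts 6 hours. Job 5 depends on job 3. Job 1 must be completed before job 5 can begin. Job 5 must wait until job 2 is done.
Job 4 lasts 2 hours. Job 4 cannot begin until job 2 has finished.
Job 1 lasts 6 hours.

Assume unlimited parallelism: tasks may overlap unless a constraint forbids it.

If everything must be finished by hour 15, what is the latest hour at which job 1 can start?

Job 5 must finish by hour 15; it takes 6 hours, so it must start by 15 − 6 = hour 9.
Job 3 has to be done before job 5 (must start by hour 9). That means finishing by hour 9, i.e. starting by 9 − 1 = hour 8.
Job 4 must finish by hour 15; it takes 2 hours, so it must start by 15 − 2 = hour 13.
For job 2: job 3 (must start by hour 8); job 4 (must start by hour 13); job 5 (must start by hour 9). The most restrictive is hour 8; with a 1-hour duration, job 2 must start by hour 7.
Job 1 has several dependents: job 2 (must start by hour 7); job 3 (must start by hour 8); job 5 (must start by hour 9). The earliest of those limits is hour 7, so job 1 must start by 7 − 6 = hour 1.

1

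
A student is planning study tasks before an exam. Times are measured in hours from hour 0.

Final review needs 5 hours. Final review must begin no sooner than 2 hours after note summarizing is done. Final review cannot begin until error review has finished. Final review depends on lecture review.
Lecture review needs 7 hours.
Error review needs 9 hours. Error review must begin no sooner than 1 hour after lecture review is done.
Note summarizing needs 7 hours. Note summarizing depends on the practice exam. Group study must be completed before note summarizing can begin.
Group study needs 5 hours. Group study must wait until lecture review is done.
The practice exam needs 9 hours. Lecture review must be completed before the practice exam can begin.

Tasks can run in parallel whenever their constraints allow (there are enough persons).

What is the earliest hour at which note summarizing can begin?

16

Lecture review can start immediately at hour 0; it finishes at hour 7.
After lecture review (finishes hour 7), group study can start at hour 7 and finishes at hour 12.
The practice exam waits on lecture review (finishes hour 7), so it starts at hour 7 and finishes at 7 + 9 = hour 16.
Note summarizing waits on the practice exam (finishes hour 16); group study (finishes hour 12). The latest of these is hour 16, which is the earliest note summarizing can start.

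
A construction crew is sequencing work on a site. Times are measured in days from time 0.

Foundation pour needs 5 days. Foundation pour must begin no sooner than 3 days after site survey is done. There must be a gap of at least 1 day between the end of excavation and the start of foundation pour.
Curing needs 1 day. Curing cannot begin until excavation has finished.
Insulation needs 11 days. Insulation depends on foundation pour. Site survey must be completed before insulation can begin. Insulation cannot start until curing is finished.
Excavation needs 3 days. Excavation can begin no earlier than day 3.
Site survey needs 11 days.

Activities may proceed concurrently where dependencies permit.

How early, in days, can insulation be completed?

30

Excavation waits on its own release at day 3, so it starts at day 3 and finishes at 3 + 3 = day 6.
Curing cannot begin until excavation (finishes day 6). It runs from day 6 to 6 + 1 = day 7.
Site survey can start immediately at day 0; it finishes at day 11.
Foundation pour cannot start until site survey (finishes day 11, plus 3-day gap → day 14); excavation (finishes day 6, plus 1-day gap → day 7). The controlling bound is day 14, so foundation pour finishes at 14 + 5 = day 19.
Insulation cannot start until foundation pour (finishes day 19); site survey (finishes day 11); curing (finishes day 7). The controlling bound is day 19, so insulation finishes at 19 + 11 = day 30.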